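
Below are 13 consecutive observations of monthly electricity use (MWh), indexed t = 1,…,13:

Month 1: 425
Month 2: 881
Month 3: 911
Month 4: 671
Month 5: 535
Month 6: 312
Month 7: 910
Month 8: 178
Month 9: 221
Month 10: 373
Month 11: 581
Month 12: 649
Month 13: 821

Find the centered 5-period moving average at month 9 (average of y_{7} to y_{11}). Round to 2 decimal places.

Sum of periods 7–11: 910 + 178 + 221 + 373 + 581 = 2263
Divide by 5: 2263 / 5 = 452.60

452.60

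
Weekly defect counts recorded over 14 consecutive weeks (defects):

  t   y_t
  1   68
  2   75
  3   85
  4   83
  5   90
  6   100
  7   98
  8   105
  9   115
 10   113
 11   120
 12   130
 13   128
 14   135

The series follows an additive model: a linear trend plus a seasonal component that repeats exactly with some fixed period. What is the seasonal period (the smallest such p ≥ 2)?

First differences y_{t+1} − y_t: 7, 10, -2, 7, 10, -2, 7, 10, …
The difference pattern repeats every 3 terms and not for any smaller step, so p = 3.

3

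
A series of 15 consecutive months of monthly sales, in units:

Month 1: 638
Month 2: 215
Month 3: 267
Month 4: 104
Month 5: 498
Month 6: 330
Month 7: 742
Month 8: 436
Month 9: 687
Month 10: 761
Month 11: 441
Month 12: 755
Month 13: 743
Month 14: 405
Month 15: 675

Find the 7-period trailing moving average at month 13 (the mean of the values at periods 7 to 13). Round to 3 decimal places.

652.143

Sum of periods 7–13: 742 + 436 + 687 + 761 + 441 + 755 + 743 = 4565
Divide by 7: 4565 / 7 = 652.143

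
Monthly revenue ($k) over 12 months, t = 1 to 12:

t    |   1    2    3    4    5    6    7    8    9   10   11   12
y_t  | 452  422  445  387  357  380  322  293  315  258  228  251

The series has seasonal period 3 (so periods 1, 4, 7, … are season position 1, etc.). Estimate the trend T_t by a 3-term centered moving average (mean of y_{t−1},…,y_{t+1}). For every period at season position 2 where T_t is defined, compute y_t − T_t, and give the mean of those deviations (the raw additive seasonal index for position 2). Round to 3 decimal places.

-17.500

Season position 2 occurs at t = 2, 5, 8, 11 (where T_t is defined).
t=2: T_2 = 439.66667; y_2 − T_2 = 422 − 439.66667 = -17.66667
t=5: T_5 = 374.66667; y_5 − T_5 = 357 − 374.66667 = -17.66667
t=8: T_8 = 310.00000; y_8 − T_8 = 293 − 310.00000 = -17.00000
t=11: T_11 = 245.66667; y_11 − T_11 = 228 − 245.66667 = -17.66667
Mean deviation: (-17.66667 + -17.66667 + -17.00000 + -17.66667) / 4 = -17.500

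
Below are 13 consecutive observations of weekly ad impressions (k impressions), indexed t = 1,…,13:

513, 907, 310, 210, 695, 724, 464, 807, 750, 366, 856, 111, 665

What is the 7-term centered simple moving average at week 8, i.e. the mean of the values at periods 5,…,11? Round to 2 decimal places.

666.00

Sum of periods 5–11: 695 + 724 + 464 + 807 + 750 + 366 + 856 = 4662
Divide by 7: 4662 / 7 = 666.00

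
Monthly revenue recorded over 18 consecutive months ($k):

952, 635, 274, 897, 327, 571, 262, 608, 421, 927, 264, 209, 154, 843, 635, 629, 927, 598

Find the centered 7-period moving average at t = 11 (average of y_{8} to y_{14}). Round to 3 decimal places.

Sum of periods 8–14: 608 + 421 + 927 + 264 + 209 + 154 + 843 = 3426
Divide by 7: 3426 / 7 = 489.429

489.429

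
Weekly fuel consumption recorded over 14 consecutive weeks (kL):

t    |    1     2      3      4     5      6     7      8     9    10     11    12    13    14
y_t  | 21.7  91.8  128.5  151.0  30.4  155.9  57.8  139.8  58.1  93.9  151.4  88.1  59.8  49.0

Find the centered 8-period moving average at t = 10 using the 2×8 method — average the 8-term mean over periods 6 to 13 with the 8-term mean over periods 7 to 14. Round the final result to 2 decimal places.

Sum over 6–13: 155.9 + 57.8 + 139.8 + 58.1 + 93.9 + 151.4 + 88.1 + 59.8 = 804.8
Sum over 7–14: 57.8 + 139.8 + 58.1 + 93.9 + 151.4 + 88.1 + 59.8 + 49.0 = 697.9
CMA at t=10 = (804.8 + 697.9) / (2·8) = 1502.7 / 16 = 93.92

93.92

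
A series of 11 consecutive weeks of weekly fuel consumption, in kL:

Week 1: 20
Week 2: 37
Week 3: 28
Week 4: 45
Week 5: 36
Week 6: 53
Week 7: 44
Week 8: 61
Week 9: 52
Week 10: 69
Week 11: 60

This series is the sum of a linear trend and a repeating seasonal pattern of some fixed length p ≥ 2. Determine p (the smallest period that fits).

First differences y_{t+1} − y_t: 17, -9, 17, -9, 17, -9, …
The difference pattern repeats every 2 terms and not for any smaller step, so p = 2.

2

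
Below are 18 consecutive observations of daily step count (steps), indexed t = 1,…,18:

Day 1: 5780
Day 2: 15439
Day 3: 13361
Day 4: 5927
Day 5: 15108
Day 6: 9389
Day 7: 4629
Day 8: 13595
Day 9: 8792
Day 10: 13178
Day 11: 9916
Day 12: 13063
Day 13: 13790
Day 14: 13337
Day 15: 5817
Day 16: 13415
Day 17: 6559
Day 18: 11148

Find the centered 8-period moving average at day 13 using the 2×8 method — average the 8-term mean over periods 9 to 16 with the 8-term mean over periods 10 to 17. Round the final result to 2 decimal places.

Sum over 9–16: 8792 + 13178 + 9916 + 13063 + 13790 + 13337 + 5817 + 13415 = 91308
Sum over 10–17: 13178 + 9916 + 13063 + 13790 + 13337 + 5817 + 13415 + 6559 = 89075
CMA at t=13 = (91308 + 89075) / (2·8) = 180383 / 16 = 11273.94

11273.94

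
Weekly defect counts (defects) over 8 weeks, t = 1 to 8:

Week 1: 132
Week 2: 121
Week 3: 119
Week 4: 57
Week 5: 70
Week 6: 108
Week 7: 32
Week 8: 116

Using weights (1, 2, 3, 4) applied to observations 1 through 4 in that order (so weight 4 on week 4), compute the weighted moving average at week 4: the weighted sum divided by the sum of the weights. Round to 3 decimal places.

Weighted sum: 1·132 + 2·121 + 3·119 + 4·57 = 132 + 242 + 357 + 228 = 959
Weight total: 1 + 2 + 3 + 4 = 10
WMA = 959 / 10 = 95.900

95.900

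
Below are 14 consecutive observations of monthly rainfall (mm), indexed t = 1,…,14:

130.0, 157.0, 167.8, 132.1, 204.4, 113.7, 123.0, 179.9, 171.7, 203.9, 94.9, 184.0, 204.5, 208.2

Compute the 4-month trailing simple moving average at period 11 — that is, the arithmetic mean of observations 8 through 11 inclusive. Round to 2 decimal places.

Sum of periods 8–11: 179.9 + 171.7 + 203.9 + 94.9 = 650.4
Divide by 4: 650.4 / 4 = 162.60

162.60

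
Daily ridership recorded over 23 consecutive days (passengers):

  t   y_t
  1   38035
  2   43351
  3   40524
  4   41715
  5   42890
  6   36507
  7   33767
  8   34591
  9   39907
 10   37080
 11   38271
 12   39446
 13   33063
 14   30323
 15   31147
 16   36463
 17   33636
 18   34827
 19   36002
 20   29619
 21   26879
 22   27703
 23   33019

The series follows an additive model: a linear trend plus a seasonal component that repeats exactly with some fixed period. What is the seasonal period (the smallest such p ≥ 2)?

First differences y_{t+1} − y_t: 5316, -2827, 1191, 1175, -6383, -2740, 824, 5316, -2827, 1191, 1175, -6383, -2740, 824, 5316, -2827, …
The difference pattern repeats every 7 terms and not for any smaller step, so p = 7.

7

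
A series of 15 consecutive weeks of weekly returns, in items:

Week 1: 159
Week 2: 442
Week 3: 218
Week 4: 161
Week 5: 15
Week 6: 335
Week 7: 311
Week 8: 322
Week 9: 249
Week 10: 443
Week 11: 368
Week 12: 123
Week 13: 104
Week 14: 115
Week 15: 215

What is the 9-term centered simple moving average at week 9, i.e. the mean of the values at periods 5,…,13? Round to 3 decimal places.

252.222

Sum of periods 5–13: 15 + 335 + 311 + 322 + 249 + 443 + 368 + 123 + 104 = 2270
Divide by 9: 2270 / 9 = 252.222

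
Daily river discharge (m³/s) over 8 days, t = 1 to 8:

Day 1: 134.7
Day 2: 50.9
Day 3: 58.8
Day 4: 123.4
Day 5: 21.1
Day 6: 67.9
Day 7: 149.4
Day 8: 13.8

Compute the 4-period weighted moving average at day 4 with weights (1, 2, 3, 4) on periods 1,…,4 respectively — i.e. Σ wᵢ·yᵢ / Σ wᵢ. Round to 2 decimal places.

90.65

Weighted sum: 1·134.7 + 2·50.9 + 3·58.8 + 4·123.4 = 134.7 + 101.8 + 176.4 + 493.6 = 906.5
Weight total: 1 + 2 + 3 + 4 = 10
WMA = 906.5 / 10 = 90.65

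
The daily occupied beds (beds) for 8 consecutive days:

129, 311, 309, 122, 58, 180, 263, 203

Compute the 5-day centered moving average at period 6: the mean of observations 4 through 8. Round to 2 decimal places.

Sum of periods 4–8: 122 + 58 + 180 + 263 + 203 = 826
Divide by 5: 826 / 5 = 165.20

165.20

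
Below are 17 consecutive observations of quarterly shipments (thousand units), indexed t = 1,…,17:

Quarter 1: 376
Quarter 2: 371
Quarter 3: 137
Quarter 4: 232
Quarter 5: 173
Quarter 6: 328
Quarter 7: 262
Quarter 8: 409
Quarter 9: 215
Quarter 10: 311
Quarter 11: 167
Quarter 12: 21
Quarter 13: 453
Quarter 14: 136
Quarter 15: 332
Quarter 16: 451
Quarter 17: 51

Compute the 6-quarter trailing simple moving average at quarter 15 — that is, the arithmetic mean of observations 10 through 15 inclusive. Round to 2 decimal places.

Sum of periods 10–15: 311 + 167 + 21 + 453 + 136 + 332 = 1420
Divide by 6: 1420 / 6 = 236.67

236.67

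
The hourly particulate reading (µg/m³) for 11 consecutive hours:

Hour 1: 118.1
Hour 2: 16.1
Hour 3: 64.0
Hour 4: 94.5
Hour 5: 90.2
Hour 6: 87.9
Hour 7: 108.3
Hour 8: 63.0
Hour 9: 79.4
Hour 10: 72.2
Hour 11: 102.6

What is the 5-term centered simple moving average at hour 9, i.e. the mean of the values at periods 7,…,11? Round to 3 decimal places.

85.100

Sum of periods 7–11: 108.3 + 63.0 + 79.4 + 72.2 + 102.6 = 425.5
Divide by 5: 425.5 / 5 = 85.100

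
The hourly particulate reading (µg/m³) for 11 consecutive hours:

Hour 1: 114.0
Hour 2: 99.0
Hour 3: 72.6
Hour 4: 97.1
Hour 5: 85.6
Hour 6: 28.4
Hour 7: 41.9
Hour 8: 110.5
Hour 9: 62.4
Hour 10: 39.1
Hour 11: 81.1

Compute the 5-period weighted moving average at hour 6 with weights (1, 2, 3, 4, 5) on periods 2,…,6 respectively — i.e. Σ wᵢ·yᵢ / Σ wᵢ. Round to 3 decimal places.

67.993

Weighted sum: 1·99.0 + 2·72.6 + 3·97.1 + 4·85.6 + 5·28.4 = 99.0 + 145.2 + 291.3 + 342.4 + 142.0 = 1019.9
Weight total: 1 + 2 + 3 + 4 + 5 = 15
WMA = 1019.9 / 15 = 67.993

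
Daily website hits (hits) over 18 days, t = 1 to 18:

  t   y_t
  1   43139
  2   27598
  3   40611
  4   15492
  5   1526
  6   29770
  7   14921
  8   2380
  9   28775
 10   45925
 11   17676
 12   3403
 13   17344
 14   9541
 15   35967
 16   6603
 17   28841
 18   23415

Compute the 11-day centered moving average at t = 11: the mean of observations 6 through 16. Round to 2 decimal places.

19300.45

Sum of periods 6–16: 29770 + 14921 + 2380 + 28775 + 45925 + 17676 + 3403 + 17344 + 9541 + 35967 + 6603 = 212305
Divide by 11: 212305 / 11 = 19300.45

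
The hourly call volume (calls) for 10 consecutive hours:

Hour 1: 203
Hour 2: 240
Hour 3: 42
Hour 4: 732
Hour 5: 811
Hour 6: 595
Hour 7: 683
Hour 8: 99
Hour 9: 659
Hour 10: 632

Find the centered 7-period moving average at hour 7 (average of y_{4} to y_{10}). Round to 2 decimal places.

Sum of periods 4–10: 732 + 811 + 595 + 683 + 99 + 659 + 632 = 4211
Divide by 7: 4211 / 7 = 601.57

601.57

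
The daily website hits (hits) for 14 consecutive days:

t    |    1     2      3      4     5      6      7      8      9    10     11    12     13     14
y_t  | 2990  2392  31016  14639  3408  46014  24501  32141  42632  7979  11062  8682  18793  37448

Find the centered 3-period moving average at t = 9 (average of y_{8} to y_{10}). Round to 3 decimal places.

27584.000

Sum of periods 8–10: 32141 + 42632 + 7979 = 82752
Divide by 3: 82752 / 3 = 27584.000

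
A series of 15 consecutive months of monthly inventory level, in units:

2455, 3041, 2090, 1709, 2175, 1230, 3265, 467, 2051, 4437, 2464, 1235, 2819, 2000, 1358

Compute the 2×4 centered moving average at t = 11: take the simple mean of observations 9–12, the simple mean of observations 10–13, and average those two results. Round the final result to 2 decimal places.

2642.75

Sum over 9–12: 2051 + 4437 + 2464 + 1235 = 10187
Sum over 10–13: 4437 + 2464 + 1235 + 2819 = 10955
CMA at t=11 = (10187 + 10955) / (2·4) = 21142 / 8 = 2642.75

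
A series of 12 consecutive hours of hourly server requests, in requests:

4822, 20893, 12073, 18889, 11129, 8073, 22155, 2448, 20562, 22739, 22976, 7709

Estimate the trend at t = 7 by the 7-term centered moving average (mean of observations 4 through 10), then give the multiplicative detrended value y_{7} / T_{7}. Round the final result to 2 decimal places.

1.46

Trend T_7 = (18889 + 11129 + 8073 + 22155 + 2448 + 20562 + 22739) / 7 = 105995/7 = 15142.1429
Ratio to trend: 22155 / 15142.1429 = 1.46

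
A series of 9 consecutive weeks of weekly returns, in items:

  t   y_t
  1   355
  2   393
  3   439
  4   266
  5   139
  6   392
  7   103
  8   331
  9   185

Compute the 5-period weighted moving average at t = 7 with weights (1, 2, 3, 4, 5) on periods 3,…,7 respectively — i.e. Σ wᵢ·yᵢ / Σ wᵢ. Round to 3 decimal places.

231.400

Weighted sum: 1·439 + 2·266 + 3·139 + 4·392 + 5·103 = 439 + 532 + 417 + 1568 + 515 = 3471
Weight total: 1 + 2 + 3 + 4 + 5 = 15
WMA = 3471 / 15 = 231.400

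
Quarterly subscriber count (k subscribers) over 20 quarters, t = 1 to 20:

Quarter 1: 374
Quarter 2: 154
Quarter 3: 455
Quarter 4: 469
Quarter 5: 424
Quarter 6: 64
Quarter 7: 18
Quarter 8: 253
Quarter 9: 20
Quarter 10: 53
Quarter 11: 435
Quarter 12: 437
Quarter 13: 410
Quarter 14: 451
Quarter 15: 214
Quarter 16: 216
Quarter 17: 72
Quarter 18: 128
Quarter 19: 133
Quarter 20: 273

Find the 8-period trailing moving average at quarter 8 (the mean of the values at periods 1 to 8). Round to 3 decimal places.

276.375

Sum of periods 1–8: 374 + 154 + 455 + 469 + 424 + 64 + 18 + 253 = 2211
Divide by 8: 2211 / 8 = 276.375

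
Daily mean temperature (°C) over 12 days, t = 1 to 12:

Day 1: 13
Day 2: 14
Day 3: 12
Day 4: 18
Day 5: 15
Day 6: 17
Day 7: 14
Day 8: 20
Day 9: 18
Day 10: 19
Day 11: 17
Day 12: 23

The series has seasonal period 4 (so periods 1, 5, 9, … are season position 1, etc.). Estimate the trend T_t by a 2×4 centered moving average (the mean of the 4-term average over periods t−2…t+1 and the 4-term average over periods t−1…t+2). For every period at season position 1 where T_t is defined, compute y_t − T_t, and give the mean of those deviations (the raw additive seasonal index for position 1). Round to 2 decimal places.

Season position 1 occurs at t = 5, 9 (where T_t is defined).
t=5: T_5 = 15.7500; y_5 − T_5 = 15 − 15.7500 = -0.7500
t=9: T_9 = 18.1250; y_9 − T_9 = 18 − 18.1250 = -0.1250
Mean deviation: (-0.7500 + -0.1250) / 2 = -0.44

-0.44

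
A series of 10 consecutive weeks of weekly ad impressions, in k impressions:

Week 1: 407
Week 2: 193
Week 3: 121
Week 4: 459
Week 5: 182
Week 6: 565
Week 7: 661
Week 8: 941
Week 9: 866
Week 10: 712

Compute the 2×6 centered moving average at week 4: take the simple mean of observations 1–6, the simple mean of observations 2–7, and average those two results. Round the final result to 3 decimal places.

Sum over 1–6: 407 + 193 + 121 + 459 + 182 + 565 = 1927
Sum over 2–7: 193 + 121 + 459 + 182 + 565 + 661 = 2181
CMA at t=4 = (1927 + 2181) / (2·6) = 4108 / 12 = 342.333

342.333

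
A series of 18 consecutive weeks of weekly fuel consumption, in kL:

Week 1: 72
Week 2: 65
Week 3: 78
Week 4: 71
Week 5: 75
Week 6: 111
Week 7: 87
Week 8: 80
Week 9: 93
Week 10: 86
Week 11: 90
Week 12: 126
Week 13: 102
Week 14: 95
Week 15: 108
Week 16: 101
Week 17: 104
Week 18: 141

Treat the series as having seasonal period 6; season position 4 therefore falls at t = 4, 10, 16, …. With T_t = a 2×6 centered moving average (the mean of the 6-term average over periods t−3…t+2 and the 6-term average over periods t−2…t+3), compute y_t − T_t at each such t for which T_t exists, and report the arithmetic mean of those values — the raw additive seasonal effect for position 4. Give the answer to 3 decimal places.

Season position 4 occurs at t = 4, 10 (where T_t is defined).
t=4: T_4 = 79.91667; y_4 − T_4 = 71 − 79.91667 = -8.91667
t=10: T_10 = 94.91667; y_10 − T_10 = 86 − 94.91667 = -8.91667
Mean deviation: (-8.91667 + -8.91667) / 2 = -8.917

-8.917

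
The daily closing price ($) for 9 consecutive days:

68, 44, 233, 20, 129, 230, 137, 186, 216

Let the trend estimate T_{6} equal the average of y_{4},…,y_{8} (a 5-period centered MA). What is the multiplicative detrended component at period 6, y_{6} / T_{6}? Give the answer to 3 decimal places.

Trend T_6 = (20 + 129 + 230 + 137 + 186) / 5 = 702/5 = 140.40000
Ratio to trend: 230 / 140.40000 = 1.638

1.638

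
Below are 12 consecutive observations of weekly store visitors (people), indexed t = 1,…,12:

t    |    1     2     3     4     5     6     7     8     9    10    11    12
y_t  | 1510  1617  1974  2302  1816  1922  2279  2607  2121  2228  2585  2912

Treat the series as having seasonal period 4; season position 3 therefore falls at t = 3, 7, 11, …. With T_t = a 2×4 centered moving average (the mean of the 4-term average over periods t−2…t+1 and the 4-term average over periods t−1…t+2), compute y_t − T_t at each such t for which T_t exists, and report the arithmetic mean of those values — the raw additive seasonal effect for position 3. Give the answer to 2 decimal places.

Season position 3 occurs at t = 3, 7 (where T_t is defined).
t=3: T_3 = 1889.0000; y_3 − T_3 = 1974 − 1889.0000 = 85.0000
t=7: T_7 = 2194.1250; y_7 − T_7 = 2279 − 2194.1250 = 84.8750
Mean deviation: (85.0000 + 84.8750) / 2 = 84.94

84.94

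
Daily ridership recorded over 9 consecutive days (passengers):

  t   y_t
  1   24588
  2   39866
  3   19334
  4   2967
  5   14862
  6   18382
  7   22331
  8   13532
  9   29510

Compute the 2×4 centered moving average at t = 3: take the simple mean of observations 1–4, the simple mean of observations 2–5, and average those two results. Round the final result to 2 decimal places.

20473.00

Sum over 1–4: 24588 + 39866 + 19334 + 2967 = 86755
Sum over 2–5: 39866 + 19334 + 2967 + 14862 = 77029
CMA at t=3 = (86755 + 77029) / (2·4) = 163784 / 8 = 20473.00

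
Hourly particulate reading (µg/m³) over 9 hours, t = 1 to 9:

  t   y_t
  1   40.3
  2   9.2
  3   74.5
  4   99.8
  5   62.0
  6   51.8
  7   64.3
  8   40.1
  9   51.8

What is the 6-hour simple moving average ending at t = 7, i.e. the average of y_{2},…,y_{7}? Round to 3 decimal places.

Sum of periods 2–7: 9.2 + 74.5 + 99.8 + 62.0 + 51.8 + 64.3 = 361.6
Divide by 6: 361.6 / 6 = 60.267

60.267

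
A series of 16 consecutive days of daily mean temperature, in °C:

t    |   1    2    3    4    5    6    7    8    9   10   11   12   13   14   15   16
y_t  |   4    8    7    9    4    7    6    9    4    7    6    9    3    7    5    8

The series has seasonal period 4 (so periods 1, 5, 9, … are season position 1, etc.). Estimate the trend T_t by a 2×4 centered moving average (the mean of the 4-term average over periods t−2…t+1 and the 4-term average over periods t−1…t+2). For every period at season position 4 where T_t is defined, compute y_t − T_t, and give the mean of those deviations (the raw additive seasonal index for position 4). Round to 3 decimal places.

Season position 4 occurs at t = 4, 8, 12 (where T_t is defined).
t=4: T_4 = 6.87500; y_4 − T_4 = 9 − 6.87500 = 2.12500
t=8: T_8 = 6.50000; y_8 − T_8 = 9 − 6.50000 = 2.50000
t=12: T_12 = 6.25000; y_12 − T_12 = 9 − 6.25000 = 2.75000
Mean deviation: (2.12500 + 2.50000 + 2.75000) / 3 = 2.458

2.458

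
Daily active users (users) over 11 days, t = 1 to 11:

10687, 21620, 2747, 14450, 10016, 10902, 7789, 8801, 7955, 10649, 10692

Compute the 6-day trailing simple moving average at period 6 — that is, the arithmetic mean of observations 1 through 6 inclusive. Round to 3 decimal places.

11737.000

Sum of periods 1–6: 10687 + 21620 + 2747 + 14450 + 10016 + 10902 = 70422
Divide by 6: 70422 / 6 = 11737.000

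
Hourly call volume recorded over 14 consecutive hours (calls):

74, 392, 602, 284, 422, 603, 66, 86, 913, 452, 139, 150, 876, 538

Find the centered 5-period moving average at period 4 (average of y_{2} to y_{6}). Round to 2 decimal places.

460.60

Sum of periods 2–6: 392 + 602 + 284 + 422 + 603 = 2303
Divide by 5: 2303 / 5 = 460.60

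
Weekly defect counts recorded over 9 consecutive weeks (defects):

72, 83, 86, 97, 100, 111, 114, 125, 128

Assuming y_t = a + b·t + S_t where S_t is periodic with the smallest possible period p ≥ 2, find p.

First differences y_{t+1} − y_t: 11, 3, 11, 3, 11, 3, …
The difference pattern repeats every 2 terms and not for any smaller step, so p = 2.

2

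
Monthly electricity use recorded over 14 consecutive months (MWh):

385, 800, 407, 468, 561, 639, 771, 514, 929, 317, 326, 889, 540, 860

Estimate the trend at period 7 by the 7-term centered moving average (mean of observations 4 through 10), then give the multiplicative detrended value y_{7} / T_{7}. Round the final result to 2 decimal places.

Trend T_7 = (468 + 561 + 639 + 771 + 514 + 929 + 317) / 7 = 4199/7 = 599.8571
Ratio to trend: 771 / 599.8571 = 1.29

1.29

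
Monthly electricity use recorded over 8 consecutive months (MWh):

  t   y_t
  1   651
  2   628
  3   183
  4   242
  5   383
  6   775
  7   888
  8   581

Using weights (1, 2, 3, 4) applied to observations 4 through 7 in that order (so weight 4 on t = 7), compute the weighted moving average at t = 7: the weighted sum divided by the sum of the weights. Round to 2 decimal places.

Weighted sum: 1·242 + 2·383 + 3·775 + 4·888 = 242 + 766 + 2325 + 3552 = 6885
Weight total: 1 + 2 + 3 + 4 = 10
WMA = 6885 / 10 = 688.50

688.50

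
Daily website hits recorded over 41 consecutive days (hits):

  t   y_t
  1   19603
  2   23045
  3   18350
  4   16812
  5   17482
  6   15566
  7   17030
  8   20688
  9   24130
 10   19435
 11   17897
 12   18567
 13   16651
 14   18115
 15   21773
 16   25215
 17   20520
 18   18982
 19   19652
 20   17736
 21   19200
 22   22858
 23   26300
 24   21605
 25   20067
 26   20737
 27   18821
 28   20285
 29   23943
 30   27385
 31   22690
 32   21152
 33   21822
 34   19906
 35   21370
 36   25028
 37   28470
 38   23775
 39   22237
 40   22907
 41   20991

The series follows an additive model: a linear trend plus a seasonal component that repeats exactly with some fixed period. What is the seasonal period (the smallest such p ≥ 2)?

First differences y_{t+1} − y_t: 3442, -4695, -1538, 670, -1916, 1464, 3658, 3442, -4695, -1538, 670, -1916, 1464, 3658, 3442, -4695, …
The difference pattern repeats every 7 terms and not for any smaller step, so p = 7.

7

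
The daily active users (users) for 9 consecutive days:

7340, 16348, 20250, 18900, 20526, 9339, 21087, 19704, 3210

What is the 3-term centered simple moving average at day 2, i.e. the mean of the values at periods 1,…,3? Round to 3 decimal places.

Sum of periods 1–3: 7340 + 16348 + 20250 = 43938
Divide by 3: 43938 / 3 = 14646.000

14646.000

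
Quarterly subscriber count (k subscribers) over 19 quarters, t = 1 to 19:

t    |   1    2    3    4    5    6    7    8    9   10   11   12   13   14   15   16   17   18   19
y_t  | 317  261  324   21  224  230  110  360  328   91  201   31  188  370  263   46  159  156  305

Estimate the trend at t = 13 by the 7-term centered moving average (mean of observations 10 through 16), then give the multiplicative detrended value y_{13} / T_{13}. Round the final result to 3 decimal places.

Trend T_13 = (91 + 201 + 31 + 188 + 370 + 263 + 46) / 7 = 1190/7 = 170.00000
Ratio to trend: 188 / 170.00000 = 1.106

1.106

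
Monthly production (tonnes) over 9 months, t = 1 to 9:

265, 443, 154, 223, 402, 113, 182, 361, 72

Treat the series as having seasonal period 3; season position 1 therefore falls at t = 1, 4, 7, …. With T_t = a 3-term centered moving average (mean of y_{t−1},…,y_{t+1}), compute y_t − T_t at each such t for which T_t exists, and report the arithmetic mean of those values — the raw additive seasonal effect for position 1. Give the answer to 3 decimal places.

-36.667

Season position 1 occurs at t = 4, 7 (where T_t is defined).
t=4: T_4 = 259.66667; y_4 − T_4 = 223 − 259.66667 = -36.66667
t=7: T_7 = 218.66667; y_7 − T_7 = 182 − 218.66667 = -36.66667
Mean deviation: (-36.66667 + -36.66667) / 2 = -36.667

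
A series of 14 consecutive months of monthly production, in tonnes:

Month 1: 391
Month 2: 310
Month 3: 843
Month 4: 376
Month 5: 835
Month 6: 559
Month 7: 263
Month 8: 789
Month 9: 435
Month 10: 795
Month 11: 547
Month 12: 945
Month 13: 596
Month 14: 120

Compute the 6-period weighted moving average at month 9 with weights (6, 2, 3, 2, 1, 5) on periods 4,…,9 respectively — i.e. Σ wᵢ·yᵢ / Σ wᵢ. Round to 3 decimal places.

478.579

Weighted sum: 6·376 + 2·835 + 3·559 + 2·263 + 1·789 + 5·435 = 2256 + 1670 + 1677 + 526 + 789 + 2175 = 9093
Weight total: 6 + 2 + 3 + 2 + 1 + 5 = 19
WMA = 9093 / 19 = 478.579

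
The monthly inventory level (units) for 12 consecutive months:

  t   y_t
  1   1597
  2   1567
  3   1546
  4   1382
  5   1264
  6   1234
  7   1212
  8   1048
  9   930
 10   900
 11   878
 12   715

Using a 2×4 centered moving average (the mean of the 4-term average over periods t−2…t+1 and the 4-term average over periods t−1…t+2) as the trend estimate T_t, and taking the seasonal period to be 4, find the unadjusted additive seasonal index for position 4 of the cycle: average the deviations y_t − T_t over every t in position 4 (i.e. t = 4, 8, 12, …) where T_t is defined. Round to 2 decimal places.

-16.19

Season position 4 occurs at t = 4, 8 (where T_t is defined).
t=4: T_4 = 1398.1250; y_4 − T_4 = 1382 − 1398.1250 = -16.1250
t=8: T_8 = 1064.2500; y_8 − T_8 = 1048 − 1064.2500 = -16.2500
Mean deviation: (-16.1250 + -16.2500) / 2 = -16.19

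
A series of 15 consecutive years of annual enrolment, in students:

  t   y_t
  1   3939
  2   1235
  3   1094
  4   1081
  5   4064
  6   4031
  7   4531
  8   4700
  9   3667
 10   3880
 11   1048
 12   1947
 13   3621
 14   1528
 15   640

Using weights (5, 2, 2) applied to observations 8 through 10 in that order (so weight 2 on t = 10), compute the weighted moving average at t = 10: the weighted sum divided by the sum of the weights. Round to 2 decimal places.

4288.22

Weighted sum: 5·4700 + 2·3667 + 2·3880 = 23500 + 7334 + 7760 = 38594
Weight total: 5 + 2 + 2 = 9
WMA = 38594 / 9 = 4288.22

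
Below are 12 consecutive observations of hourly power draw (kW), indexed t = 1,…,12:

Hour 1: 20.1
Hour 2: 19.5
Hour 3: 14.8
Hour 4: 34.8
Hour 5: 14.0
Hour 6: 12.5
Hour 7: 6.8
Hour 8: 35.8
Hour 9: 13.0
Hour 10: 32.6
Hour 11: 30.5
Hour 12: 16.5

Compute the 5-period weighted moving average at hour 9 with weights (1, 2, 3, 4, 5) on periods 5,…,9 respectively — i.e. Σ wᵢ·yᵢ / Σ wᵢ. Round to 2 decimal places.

Weighted sum: 1·14.0 + 2·12.5 + 3·6.8 + 4·35.8 + 5·13.0 = 14.0 + 25.0 + 20.4 + 143.2 + 65.0 = 267.6
Weight total: 1 + 2 + 3 + 4 + 5 = 15
WMA = 267.6 / 15 = 17.84

17.84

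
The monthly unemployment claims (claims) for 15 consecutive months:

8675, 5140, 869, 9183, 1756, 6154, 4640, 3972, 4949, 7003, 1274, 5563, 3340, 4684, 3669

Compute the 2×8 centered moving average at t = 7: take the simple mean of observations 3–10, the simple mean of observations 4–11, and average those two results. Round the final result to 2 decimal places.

Sum over 3–10: 869 + 9183 + 1756 + 6154 + 4640 + 3972 + 4949 + 7003 = 38526
Sum over 4–11: 9183 + 1756 + 6154 + 4640 + 3972 + 4949 + 7003 + 1274 = 38931
CMA at t=7 = (38526 + 38931) / (2·8) = 77457 / 16 = 4841.06

4841.06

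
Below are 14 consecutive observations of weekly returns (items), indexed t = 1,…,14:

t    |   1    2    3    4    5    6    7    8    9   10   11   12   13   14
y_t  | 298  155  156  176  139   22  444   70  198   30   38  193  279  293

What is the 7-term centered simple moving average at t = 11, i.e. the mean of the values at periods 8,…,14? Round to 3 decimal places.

Sum of periods 8–14: 70 + 198 + 30 + 38 + 193 + 279 + 293 = 1101
Divide by 7: 1101 / 7 = 157.286

157.286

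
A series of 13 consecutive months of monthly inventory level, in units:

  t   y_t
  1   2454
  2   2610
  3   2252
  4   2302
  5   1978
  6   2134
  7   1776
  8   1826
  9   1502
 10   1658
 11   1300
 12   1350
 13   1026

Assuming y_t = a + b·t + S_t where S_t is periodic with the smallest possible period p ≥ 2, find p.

First differences y_{t+1} − y_t: 156, -358, 50, -324, 156, -358, 50, -324, 156, -358, …
The difference pattern repeats every 4 terms and not for any smaller step, so p = 4.

4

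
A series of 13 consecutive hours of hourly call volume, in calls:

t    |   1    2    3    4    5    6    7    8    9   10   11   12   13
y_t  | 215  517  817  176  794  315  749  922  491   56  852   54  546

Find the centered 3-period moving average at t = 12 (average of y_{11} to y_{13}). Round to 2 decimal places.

Sum of periods 11–13: 852 + 54 + 546 = 1452
Divide by 3: 1452 / 3 = 484.00

484.00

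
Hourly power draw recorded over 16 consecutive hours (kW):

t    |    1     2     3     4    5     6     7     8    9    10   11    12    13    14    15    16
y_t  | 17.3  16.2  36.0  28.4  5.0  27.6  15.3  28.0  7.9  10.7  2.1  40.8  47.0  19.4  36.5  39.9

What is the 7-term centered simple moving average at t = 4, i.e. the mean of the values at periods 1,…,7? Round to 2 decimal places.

20.83

Sum of periods 1–7: 17.3 + 16.2 + 36.0 + 28.4 + 5.0 + 27.6 + 15.3 = 145.8
Divide by 7: 145.8 / 7 = 20.83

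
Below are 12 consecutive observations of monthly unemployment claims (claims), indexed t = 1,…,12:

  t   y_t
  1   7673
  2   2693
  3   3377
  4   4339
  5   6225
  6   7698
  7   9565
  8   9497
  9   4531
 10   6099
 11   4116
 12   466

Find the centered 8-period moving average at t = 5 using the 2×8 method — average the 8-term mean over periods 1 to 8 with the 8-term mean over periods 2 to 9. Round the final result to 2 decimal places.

Sum over 1–8: 7673 + 2693 + 3377 + 4339 + 6225 + 7698 + 9565 + 9497 = 51067
Sum over 2–9: 2693 + 3377 + 4339 + 6225 + 7698 + 9565 + 9497 + 4531 = 47925
CMA at t=5 = (51067 + 47925) / (2·8) = 98992 / 16 = 6187.00

6187.00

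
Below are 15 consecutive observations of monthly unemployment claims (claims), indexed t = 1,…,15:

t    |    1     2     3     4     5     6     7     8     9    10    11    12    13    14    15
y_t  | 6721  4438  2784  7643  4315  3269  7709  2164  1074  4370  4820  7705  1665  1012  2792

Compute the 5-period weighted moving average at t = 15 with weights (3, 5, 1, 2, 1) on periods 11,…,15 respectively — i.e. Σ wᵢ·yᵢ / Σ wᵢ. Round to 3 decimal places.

Weighted sum: 3·4820 + 5·7705 + 1·1665 + 2·1012 + 1·2792 = 14460 + 38525 + 1665 + 2024 + 2792 = 59466
Weight total: 3 + 5 + 1 + 2 + 1 = 12
WMA = 59466 / 12 = 4955.500

4955.500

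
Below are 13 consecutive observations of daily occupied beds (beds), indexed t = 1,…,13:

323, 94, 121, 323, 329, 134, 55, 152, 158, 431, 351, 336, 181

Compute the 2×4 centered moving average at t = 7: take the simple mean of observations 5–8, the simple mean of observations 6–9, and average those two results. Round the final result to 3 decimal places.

146.125

Sum over 5–8: 329 + 134 + 55 + 152 = 670
Sum over 6–9: 134 + 55 + 152 + 158 = 499
CMA at t=7 = (670 + 499) / (2·4) = 1169 / 8 = 146.125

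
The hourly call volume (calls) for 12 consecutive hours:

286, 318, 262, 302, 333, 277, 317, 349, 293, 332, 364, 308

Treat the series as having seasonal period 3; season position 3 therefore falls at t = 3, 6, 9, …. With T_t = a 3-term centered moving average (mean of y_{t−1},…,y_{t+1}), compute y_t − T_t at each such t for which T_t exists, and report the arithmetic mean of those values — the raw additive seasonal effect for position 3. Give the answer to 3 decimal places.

Season position 3 occurs at t = 3, 6, 9 (where T_t is defined).
t=3: T_3 = 294.00000; y_3 − T_3 = 262 − 294.00000 = -32.00000
t=6: T_6 = 309.00000; y_6 − T_6 = 277 − 309.00000 = -32.00000
t=9: T_9 = 324.66667; y_9 − T_9 = 293 − 324.66667 = -31.66667
Mean deviation: (-32.00000 + -32.00000 + -31.66667) / 3 = -31.889

-31.889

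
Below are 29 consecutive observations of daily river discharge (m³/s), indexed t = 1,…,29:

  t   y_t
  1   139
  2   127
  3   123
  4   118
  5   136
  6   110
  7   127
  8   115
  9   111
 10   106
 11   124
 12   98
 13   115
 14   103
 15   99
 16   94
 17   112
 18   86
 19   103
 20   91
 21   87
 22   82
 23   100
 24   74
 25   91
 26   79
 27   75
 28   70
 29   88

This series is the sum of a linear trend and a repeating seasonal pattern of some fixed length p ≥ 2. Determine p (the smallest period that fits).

6

First differences y_{t+1} − y_t: -12, -4, -5, 18, -26, 17, -12, -4, -5, 18, -26, 17, -12, -4, …
The difference pattern repeats every 6 terms and not for any smaller step, so p = 6.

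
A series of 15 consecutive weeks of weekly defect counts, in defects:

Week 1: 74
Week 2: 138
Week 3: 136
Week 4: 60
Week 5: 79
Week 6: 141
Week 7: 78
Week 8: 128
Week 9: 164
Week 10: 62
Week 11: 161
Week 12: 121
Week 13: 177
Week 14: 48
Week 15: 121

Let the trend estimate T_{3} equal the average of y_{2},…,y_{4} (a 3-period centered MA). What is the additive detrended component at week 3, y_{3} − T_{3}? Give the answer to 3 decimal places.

24.667

Trend T_3 = (138 + 136 + 60) / 3 = 334/3 = 111.33333
Detrended value: 136 − 111.33333 = 24.667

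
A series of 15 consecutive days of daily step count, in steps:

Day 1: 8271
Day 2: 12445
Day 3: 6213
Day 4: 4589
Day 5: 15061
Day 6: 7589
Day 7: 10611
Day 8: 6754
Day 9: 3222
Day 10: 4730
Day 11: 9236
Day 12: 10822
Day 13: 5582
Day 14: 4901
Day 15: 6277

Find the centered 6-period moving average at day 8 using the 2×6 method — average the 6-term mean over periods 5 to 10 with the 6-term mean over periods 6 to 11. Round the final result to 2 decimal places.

Sum over 5–10: 15061 + 7589 + 10611 + 6754 + 3222 + 4730 = 47967
Sum over 6–11: 7589 + 10611 + 6754 + 3222 + 4730 + 9236 = 42142
CMA at t=8 = (47967 + 42142) / (2·6) = 90109 / 12 = 7509.08

7509.08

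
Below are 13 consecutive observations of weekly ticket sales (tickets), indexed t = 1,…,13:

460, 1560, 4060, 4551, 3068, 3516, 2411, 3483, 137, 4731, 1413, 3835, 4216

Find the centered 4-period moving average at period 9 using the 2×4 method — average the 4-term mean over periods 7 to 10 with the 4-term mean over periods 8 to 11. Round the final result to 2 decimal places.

2565.75

Sum over 7–10: 2411 + 3483 + 137 + 4731 = 10762
Sum over 8–11: 3483 + 137 + 4731 + 1413 = 9764
CMA at t=9 = (10762 + 9764) / (2·4) = 20526 / 8 = 2565.75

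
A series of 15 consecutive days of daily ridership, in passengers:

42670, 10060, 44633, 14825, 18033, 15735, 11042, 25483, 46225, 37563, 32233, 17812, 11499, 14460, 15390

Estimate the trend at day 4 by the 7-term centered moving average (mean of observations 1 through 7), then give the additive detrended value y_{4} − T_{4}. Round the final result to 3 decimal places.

-7603.286

Trend T_4 = (42670 + 10060 + 44633 + 14825 + 18033 + 15735 + 11042) / 7 = 156998/7 = 22428.28571
Detrended value: 14825 − 22428.28571 = -7603.286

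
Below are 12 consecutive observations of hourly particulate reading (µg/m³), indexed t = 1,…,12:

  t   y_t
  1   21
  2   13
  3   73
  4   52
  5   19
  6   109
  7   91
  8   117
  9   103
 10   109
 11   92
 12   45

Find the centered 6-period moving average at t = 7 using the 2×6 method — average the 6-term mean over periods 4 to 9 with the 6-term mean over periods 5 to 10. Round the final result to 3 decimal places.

Sum over 4–9: 52 + 19 + 109 + 91 + 117 + 103 = 491
Sum over 5–10: 19 + 109 + 91 + 117 + 103 + 109 = 548
CMA at t=7 = (491 + 548) / (2·6) = 1039 / 12 = 86.583

86.583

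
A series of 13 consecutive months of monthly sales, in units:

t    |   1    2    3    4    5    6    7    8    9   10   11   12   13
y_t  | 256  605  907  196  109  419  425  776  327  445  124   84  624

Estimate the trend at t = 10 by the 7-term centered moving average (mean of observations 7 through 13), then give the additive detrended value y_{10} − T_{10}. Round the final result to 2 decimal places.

Trend T_10 = (425 + 776 + 327 + 445 + 124 + 84 + 624) / 7 = 2805/7 = 400.7143
Detrended value: 445 − 400.7143 = 44.29

44.29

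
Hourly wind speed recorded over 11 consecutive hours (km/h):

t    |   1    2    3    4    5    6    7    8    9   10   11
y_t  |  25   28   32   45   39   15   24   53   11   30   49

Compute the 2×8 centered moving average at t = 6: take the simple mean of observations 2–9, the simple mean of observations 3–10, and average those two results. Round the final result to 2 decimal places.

31.00

Sum over 2–9: 28 + 32 + 45 + 39 + 15 + 24 + 53 + 11 = 247
Sum over 3–10: 32 + 45 + 39 + 15 + 24 + 53 + 11 + 30 = 249
CMA at t=6 = (247 + 249) / (2·8) = 496 / 16 = 31.00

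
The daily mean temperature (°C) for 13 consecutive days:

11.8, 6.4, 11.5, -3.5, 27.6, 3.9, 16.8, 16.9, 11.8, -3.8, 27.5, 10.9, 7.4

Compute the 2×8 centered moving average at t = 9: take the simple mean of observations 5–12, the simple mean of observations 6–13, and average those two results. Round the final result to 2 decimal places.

12.69

Sum over 5–12: 27.6 + 3.9 + 16.8 + 16.9 + 11.8 + (-3.8) + 27.5 + 10.9 = 111.6
Sum over 6–13: 3.9 + 16.8 + 16.9 + 11.8 + (-3.8) + 27.5 + 10.9 + 7.4 = 91.4
CMA at t=9 = (111.6 + 91.4) / (2·8) = 203.0 / 16 = 12.69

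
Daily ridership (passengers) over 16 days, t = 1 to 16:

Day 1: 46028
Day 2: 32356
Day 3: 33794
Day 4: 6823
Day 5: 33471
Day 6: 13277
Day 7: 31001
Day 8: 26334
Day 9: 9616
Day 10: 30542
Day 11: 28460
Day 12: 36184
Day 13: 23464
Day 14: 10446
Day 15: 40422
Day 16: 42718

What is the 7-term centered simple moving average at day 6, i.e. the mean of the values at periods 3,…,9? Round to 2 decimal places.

Sum of periods 3–9: 33794 + 6823 + 33471 + 13277 + 31001 + 26334 + 9616 = 154316
Divide by 7: 154316 / 7 = 22045.14

22045.14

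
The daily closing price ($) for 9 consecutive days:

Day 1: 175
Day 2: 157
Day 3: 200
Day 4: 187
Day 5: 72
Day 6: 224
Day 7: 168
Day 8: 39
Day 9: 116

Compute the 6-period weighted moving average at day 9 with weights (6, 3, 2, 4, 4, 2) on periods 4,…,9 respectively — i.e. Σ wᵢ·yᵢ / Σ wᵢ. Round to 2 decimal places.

Weighted sum: 6·187 + 3·72 + 2·224 + 4·168 + 4·39 + 2·116 = 1122 + 216 + 448 + 672 + 156 + 232 = 2846
Weight total: 6 + 3 + 2 + 4 + 4 + 2 = 21
WMA = 2846 / 21 = 135.52

135.52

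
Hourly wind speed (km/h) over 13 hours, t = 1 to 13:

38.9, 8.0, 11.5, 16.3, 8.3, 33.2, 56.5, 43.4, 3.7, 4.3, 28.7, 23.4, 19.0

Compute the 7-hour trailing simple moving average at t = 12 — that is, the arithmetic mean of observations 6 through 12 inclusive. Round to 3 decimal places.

Sum of periods 6–12: 33.2 + 56.5 + 43.4 + 3.7 + 4.3 + 28.7 + 23.4 = 193.2
Divide by 7: 193.2 / 7 = 27.600

27.600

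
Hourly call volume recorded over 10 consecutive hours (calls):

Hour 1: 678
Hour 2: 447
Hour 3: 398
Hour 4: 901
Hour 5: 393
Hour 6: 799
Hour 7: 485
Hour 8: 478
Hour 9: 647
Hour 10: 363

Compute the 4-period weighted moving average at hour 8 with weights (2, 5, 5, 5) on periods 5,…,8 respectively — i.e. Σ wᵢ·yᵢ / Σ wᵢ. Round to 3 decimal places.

Weighted sum: 2·393 + 5·799 + 5·485 + 5·478 = 786 + 3995 + 2425 + 2390 = 9596
Weight total: 2 + 5 + 5 + 5 = 17
WMA = 9596 / 17 = 564.471

564.471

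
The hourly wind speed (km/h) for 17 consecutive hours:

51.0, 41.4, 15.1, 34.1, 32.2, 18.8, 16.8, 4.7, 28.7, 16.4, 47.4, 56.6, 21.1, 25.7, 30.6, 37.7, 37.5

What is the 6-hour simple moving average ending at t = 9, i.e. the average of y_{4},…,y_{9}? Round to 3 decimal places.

Sum of periods 4–9: 34.1 + 32.2 + 18.8 + 16.8 + 4.7 + 28.7 = 135.3
Divide by 6: 135.3 / 6 = 22.550

22.550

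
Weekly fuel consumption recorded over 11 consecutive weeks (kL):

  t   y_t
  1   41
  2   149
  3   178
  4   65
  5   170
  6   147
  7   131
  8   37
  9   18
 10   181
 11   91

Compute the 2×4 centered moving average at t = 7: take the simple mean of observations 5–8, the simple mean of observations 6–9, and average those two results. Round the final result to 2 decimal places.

102.25

Sum over 5–8: 170 + 147 + 131 + 37 = 485
Sum over 6–9: 147 + 131 + 37 + 18 = 333
CMA at t=7 = (485 + 333) / (2·4) = 818 / 8 = 102.25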